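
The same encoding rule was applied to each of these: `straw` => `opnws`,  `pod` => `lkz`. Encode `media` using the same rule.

This is a Caesar cipher with shift 22.
On media: m+22=i, e+22=a, d+22=z, i+22=e, a+22=w.

iazew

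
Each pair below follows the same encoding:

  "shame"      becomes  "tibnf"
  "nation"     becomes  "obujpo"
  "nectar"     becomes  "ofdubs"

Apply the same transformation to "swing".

txjoh

Compare letters: s→t is +1, h→i is +1, a→b is +1 — a constant shift. Each letter is shifted forward by 1 in the alphabet (a Caesar shift of +1).
Applying it to swing: s+1=t, w+1=x, i+1=j, n+1=o, g+1=h.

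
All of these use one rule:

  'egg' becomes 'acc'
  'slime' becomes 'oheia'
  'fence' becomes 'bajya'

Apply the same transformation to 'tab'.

This is a Caesar cipher with shift 22.
Applying it to tab: t+22=p, a+22=w, b+22=x.

pwx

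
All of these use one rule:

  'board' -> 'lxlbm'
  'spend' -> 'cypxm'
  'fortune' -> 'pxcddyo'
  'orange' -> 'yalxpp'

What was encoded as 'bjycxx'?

ransom

Shifts by position in board: pos 0: b→l (+10), pos 1: o→x (+9), pos 2: a→l (+11), pos 3: r→b (+10), pos 4: d→m (+9) — repeating every 3. It's a Vigenère-style cipher with numeric key [10,9,11]: position i shifts by key[i mod 3].
Decoding bjycxx: b−10=r, j−9=a, y−11=n, c−10=s, x−9=o, x−11=m.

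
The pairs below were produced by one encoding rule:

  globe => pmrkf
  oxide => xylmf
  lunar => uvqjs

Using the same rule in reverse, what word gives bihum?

Shifts by position in globe: pos 0: g→p (+9), pos 1: l→m (+1), pos 2: o→r (+3), pos 3: b→k (+9), pos 4: e→f (+1) — repeating every 3. A repeating key of period 3 is used — shifts +9, +1, +3 over and over.
Reversing it on bihum: b−9=s, i−1=h, h−3=e, u−9=l, m−1=l.

shell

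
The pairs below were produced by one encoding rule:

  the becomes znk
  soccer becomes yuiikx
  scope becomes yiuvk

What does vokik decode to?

piece

Each letter is shifted forward by 6 in the alphabet (a Caesar shift of +6).
Undoing it on vokik: v−6=p, o−6=i, k−6=e, i−6=c, k−6=e.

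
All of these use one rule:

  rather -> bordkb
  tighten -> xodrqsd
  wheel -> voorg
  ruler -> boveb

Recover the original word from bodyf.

voter

The word is reversed, then every letter is shifted forward by 10.
Decoding bodyf: shift back: b−10=r, o−10=e, d−10=t, y−10=o, f−10=v → retov; then reverse → voter.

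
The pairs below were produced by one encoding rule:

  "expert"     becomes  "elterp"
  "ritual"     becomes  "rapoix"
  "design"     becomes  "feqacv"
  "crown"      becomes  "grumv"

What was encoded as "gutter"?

This is an affine cipher: with a=0,…,z=25, each position x becomes (25x+8) mod 26.
Decoding gutter: g(6)→25·(6−8)≡2=c; u(20)→25·(20−8)≡14=o; t(19)→25·(19−8)≡15=p; t(19)→25·(19−8)≡15=p; e(4)→25·(4−8)≡4=e; r(17)→25·(17−8)≡17=r (all mod 26).

copper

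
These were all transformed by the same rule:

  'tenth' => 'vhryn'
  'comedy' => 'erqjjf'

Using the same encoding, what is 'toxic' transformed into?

The shift increases by 1 at each position, starting from +2: 2, 3, 4, ….
On toxic: t+2=v, o+3=r, x+4=b, i+5=n, c+6=i.

vrbni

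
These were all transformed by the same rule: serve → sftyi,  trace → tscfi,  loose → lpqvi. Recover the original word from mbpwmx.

Letter i (0-indexed) is shifted by i+0, so successive shifts are 0, 1, 2, ….
Undoing it on mbpwmx: m−0=m, b−1=a, p−2=n, w−3=t, m−4=i, x−5=s.

mantis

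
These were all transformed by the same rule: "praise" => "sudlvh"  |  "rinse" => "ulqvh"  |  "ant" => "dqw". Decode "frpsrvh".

compose

Compare letters: p→s is +3, r→u is +3, a→d is +3 — a constant shift. Each letter is shifted forward by 3 in the alphabet (a Caesar shift of +3).
Undoing it on frpsrvh: f−3=c, r−3=o, p−3=m, s−3=p, r−3=o, v−3=s, h−3=e.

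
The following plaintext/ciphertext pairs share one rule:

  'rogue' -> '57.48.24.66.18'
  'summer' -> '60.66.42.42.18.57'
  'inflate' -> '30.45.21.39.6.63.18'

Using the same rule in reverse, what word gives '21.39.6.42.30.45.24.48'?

r(#18)→57 and o(#15)→48: differences scale by 3, so n = 3·pos + 3. The formula is n = 3×(alphabet index, a=1) + 3.
Decoding 21.39.6.42.30.45.24.48: 21→(21−3)÷3=6=f, 39→(39−3)÷3=12=l, 6→(6−3)÷3=1=a, 42→(42−3)÷3=13=m, 30→(30−3)÷3=9=i, 45→(45−3)÷3=14=n, 24→(24−3)÷3=7=g, 48→(48−3)÷3=15=o.

flamingo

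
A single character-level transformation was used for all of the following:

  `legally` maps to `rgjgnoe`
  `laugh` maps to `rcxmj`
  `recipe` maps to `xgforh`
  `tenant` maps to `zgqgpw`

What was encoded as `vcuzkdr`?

It's a Vigenère-style cipher with numeric key [6,2,3]: position i shifts by key[i mod 3].
Decoding vcuzkdr: v−6=p, c−2=a, u−3=r, z−6=t, k−2=i, d−3=a, r−6=l.

partial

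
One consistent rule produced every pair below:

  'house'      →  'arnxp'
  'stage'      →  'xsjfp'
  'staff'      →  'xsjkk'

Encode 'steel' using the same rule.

h(7)→a(0) and o(14)→r(17) fit y≡21x+9 (mod 26); the inverse of 21 mod 26 is 5. Each letter's alphabet position (a=0..z=25) is mapped through 21·x+9 mod 26 — an affine cipher.
Applying it to steel: s(18)→21·18+9≡23=x; t(19)→21·19+9≡18=s; e(4)→21·4+9≡15=p; e(4)→21·4+9≡15=p; l(11)→21·11+9≡6=g (all mod 26).

xsppg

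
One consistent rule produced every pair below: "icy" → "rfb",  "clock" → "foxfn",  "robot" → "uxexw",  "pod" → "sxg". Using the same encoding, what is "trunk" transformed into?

wudqn

Vowels shift forward by 9 and consonants shift forward by 3.
Applying it to trunk: t(cons)+3=w, r(cons)+3=u, u(vowel)+9=d, n(cons)+3=q, k(cons)+3=n.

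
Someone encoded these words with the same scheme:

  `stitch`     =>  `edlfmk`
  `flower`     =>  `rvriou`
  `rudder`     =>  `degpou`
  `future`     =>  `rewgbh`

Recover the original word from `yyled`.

The shifts repeat in a cycle of length 3: positions 0,1,… shift by +12, +10, +3, then the pattern repeats.
Decoding yyled: y−12=m, y−10=o, l−3=i, e−12=s, d−10=t.

moist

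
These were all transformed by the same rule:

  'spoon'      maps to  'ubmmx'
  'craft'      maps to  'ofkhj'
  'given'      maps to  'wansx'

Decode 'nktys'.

s(18)→u(20) and p(15)→b(1) fit y≡15x+10 (mod 26); the inverse of 15 mod 26 is 7. Each letter's alphabet position (a=0..z=25) is mapped through 15·x+10 mod 26 — an affine cipher.
Decoding nktys: n(13)→7·(13−10)≡21=v; k(10)→7·(10−10)≡0=a; t(19)→7·(19−10)≡11=l; y(24)→7·(24−10)≡20=u; s(18)→7·(18−10)≡4=e (all mod 26).

value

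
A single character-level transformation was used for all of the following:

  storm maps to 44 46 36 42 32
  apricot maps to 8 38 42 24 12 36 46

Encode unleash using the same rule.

With a=1..z=26, the number is 2·pos + 6.
On unleash: u=21→48, n=14→34, l=12→30, e=5→16, a=1→8, s=19→44, h=8→22.

48 34 30 16 8 44 22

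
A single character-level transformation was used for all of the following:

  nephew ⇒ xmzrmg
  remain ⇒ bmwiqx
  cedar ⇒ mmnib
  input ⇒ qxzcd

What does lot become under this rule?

vwd

The shift depends on letter class: consonant n→x is +10, but vowel e→m is +8. Vowels shift forward by 8 and consonants shift forward by 10.
Applying it to lot: l(cons)+10=v, o(vowel)+8=w, t(cons)+10=d.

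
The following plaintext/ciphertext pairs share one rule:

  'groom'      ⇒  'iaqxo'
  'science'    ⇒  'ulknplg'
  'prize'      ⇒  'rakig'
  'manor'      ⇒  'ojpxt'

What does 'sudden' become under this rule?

It's a Vigenère-style cipher with numeric key [2,9]: position i shifts by key[i mod 2].
On sudden: s+2=u, u+9=d, d+2=f, d+9=m, e+2=g, n+9=w.

udfmgw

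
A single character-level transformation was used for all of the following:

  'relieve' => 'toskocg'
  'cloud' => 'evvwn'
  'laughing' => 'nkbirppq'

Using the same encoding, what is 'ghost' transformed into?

The shifts repeat in a cycle of length 3: positions 0,1,… shift by +2, +10, +7, then the pattern repeats.
On ghost: g+2=i, h+10=r, o+7=v, s+2=u, t+10=d.

irvud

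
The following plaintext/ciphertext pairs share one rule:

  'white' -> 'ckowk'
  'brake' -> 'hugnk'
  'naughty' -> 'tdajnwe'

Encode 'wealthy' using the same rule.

A repeating key of period 2 is used — shifts +6, +3 over and over.
Applying it to wealthy: w+6=c, e+3=h, a+6=g, l+3=o, t+6=z, h+3=k, y+6=e.

chgozke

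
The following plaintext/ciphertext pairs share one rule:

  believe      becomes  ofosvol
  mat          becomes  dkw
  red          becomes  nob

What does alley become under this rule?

iovvk

The output letters match the input read backwards, each shifted +10: believe reversed is eveileb. Read the word backwards and shift each letter +10.
On alley: reverse → yella; then shift: y+10=i, e+10=o, l+10=v, l+10=v, a+10=k.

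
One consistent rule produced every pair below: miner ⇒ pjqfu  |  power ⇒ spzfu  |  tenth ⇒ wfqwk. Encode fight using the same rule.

Vowels shift forward by 1 and consonants shift forward by 3.
On fight: f(cons)+3=i, i(vowel)+1=j, g(cons)+3=j, h(cons)+3=k, t(cons)+3=w.

ijjkw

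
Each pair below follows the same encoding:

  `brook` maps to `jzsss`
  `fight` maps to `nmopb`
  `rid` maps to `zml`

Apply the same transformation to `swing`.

The shift depends on letter class: consonant b→j is +8, but vowel o→s is +4. Two shifts are in play — +4 for a/e/i/o/u, +8 for every other letter.
For swing: s(cons)+8=a, w(cons)+8=e, i(vowel)+4=m, n(cons)+8=v, g(cons)+8=o.

aemvo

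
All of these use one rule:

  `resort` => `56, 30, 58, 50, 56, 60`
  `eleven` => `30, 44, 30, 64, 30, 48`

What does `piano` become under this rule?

52, 38, 22, 48, 50

r(#18)→56 and e(#5)→30: differences scale by 2, so n = 2·pos + 20. Each letter becomes 2×(its alphabet position, a=1..z=26) + 20.
On piano: p=16→52, i=9→38, a=1→22, n=14→48, o=15→50.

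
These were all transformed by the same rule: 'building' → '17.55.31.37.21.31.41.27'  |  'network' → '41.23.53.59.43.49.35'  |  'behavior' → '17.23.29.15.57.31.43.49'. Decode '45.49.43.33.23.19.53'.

project

b(#2)→17 and u(#21)→55: differences scale by 2, so n = 2·pos + 13. The formula is n = 2×(alphabet index, a=1) + 13.
Reversing it on 45.49.43.33.23.19.53: 45→(45−13)÷2=16=p, 49→(49−13)÷2=18=r, 43→(43−13)÷2=15=o, 33→(33−13)÷2=10=j, 23→(23−13)÷2=5=e, 19→(19−13)÷2=3=c, 53→(53−13)÷2=20=t.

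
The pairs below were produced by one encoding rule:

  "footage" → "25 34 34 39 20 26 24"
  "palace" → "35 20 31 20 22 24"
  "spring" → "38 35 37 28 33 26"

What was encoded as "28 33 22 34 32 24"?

f is letter #6 and maps to 25: an offset of 19. Letters become their 1-based position plus 19 (so a→20, b→21, …).
Decoding 28 33 22 34 32 24: 28→(28−19)÷1=9=i, 33→(33−19)÷1=14=n, 22→(22−19)÷1=3=c, 34→(34−19)÷1=15=o, 32→(32−19)÷1=13=m, 24→(24−19)÷1=5=e.

income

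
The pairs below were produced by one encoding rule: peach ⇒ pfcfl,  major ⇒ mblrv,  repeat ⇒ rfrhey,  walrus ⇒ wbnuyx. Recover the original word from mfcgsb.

In peach: p→p is +0, e→f is +1, a→c is +2, c→f is +3 — the shift increases by 1 each position. Each letter shifts forward by its position index (0, 1, 2, …) — the shift grows by one for each successive letter.
Undoing it on mfcgsb: m−0=m, f−1=e, c−2=a, g−3=d, s−4=o, b−5=w.

meadow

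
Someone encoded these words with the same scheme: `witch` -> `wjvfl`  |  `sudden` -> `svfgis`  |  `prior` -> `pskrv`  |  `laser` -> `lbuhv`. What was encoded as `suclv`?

stair

In witch: w→w is +0, i→j is +1, t→v is +2, c→f is +3 — the shift increases by 1 each position. The shift increases by 1 at each position, starting from +0: 0, 1, 2, ….
Decoding suclv: s−0=s, u−1=t, c−2=a, l−3=i, v−4=r.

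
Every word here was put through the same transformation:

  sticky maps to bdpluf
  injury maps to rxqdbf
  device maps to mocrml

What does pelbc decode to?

Shifts by position in sticky: pos 0: s→b (+9), pos 1: t→d (+10), pos 2: i→p (+7), pos 3: c→l (+9), pos 4: k→u (+10), pos 5: y→f (+7) — repeating every 3. The shifts repeat in a cycle of length 3: positions 0,1,… shift by +9, +10, +7, then the pattern repeats.
Decoding pelbc: p−9=g, e−10=u, l−7=e, b−9=s, c−10=s.

guess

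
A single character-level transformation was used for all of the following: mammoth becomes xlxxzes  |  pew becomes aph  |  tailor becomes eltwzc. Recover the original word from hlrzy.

wagon

Compare letters: m→x is +11, a→l is +11, m→x is +11 — a constant shift. This is a Caesar cipher with shift 11.
Reversing it on hlrzy: h−11=w, l−11=a, r−11=g, z−11=o, y−11=n.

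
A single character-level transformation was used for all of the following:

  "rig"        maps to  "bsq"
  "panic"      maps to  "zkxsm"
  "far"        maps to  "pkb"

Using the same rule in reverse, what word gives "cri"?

Compare letters: r→b is +10, i→s is +10, g→q is +10 — a constant shift. Every letter moves 10 places later in the alphabet, wrapping around z→a.
Undoing it on cri: c−10=s, r−10=h, i−10=y.

shy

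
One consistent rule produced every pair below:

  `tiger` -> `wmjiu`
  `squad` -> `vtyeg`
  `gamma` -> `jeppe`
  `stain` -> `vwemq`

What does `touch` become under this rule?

wsyfk

The shift depends on letter class: consonant t→w is +3, but vowel i→m is +4. Two shifts are in play — +4 for a/e/i/o/u, +3 for every other letter.
Applying it to touch: t(cons)+3=w, o(vowel)+4=s, u(vowel)+4=y, c(cons)+3=f, h(cons)+3=k.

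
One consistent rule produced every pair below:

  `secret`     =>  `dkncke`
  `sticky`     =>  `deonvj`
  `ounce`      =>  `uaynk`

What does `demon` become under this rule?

okxuy

Vowels shift forward by 6 and consonants shift forward by 11.
Applying it to demon: d(cons)+11=o, e(vowel)+6=k, m(cons)+11=x, o(vowel)+6=u, n(cons)+11=y.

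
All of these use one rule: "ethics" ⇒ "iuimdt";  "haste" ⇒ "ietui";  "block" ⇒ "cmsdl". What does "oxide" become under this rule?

symei

The shift depends on letter class: consonant t→u is +1, but vowel e→i is +4. Vowels shift forward by 4 and consonants shift forward by 1.
For oxide: o(vowel)+4=s, x(cons)+1=y, i(vowel)+4=m, d(cons)+1=e, e(vowel)+4=i.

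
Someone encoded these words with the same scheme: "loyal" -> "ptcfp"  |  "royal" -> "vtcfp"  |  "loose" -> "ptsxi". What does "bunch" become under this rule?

It's a Vigenère-style cipher with numeric key [4,5]: position i shifts by key[i mod 2].
For bunch: b+4=f, u+5=z, n+4=r, c+5=h, h+4=l.

fzrhl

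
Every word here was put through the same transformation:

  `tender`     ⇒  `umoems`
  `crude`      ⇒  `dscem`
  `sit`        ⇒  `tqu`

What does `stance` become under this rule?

tuiodm

The shift depends on letter class: consonant t→u is +1, but vowel e→m is +8. Two shifts are in play — +8 for a/e/i/o/u, +1 for every other letter.
For stance: s(cons)+1=t, t(cons)+1=u, a(vowel)+8=i, n(cons)+1=o, c(cons)+1=d, e(vowel)+8=m.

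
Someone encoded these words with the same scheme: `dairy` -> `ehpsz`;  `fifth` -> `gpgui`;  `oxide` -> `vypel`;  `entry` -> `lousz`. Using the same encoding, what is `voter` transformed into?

wvuls

Vowels shift forward by 7 and consonants shift forward by 1.
On voter: v(cons)+1=w, o(vowel)+7=v, t(cons)+1=u, e(vowel)+7=l, r(cons)+1=s.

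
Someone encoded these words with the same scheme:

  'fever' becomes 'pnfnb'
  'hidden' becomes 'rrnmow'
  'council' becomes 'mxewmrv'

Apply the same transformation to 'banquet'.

ljxzend

Shifts by position in fever: pos 0: f→p (+10), pos 1: e→n (+9), pos 2: v→f (+10), pos 3: e→n (+9) — repeating every 2. The shifts repeat in a cycle of length 2: positions 0,1,… shift by +10, +9, then the pattern repeats.
Applying it to banquet: b+10=l, a+9=j, n+10=x, q+9=z, u+10=e, e+9=n, t+10=d.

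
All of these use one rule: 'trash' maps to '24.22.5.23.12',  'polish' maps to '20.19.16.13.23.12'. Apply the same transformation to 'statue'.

23.24.5.24.25.9

t is letter #20 and maps to 24: an offset of 4. The number is (letter's place in the alphabet, a=1) + 4.
For statue: s=19→23, t=20→24, a=1→5, t=20→24, u=21→25, e=5→9.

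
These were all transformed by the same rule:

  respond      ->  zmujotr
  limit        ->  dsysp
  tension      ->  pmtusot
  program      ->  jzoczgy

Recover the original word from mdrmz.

elder

Treating letters as 0–25, the rule is x ↦ 21x + 6 (mod 26).
Decoding mdrmz: m(12)→5·(12−6)≡4=e; d(3)→5·(3−6)≡11=l; r(17)→5·(17−6)≡3=d; m(12)→5·(12−6)≡4=e; z(25)→5·(25−6)≡17=r (all mod 26).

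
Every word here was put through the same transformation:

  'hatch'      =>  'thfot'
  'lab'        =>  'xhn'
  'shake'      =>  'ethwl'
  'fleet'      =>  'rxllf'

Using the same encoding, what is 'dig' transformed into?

pps

The shift depends on letter class: consonant h→t is +12, but vowel a→h is +7. Vowels shift forward by 7 and consonants shift forward by 12.
For dig: d(cons)+12=p, i(vowel)+7=p, g(cons)+12=s.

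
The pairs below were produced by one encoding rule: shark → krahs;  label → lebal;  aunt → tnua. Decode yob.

boy

It's just the letters in reverse order.
Decoding yob: then reverse → boy.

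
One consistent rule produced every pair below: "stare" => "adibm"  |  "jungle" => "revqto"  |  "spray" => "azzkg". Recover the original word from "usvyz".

minor

The shifts repeat in a cycle of length 2: positions 0,1,… shift by +8, +10, then the pattern repeats.
Undoing it on usvyz: u−8=m, s−10=i, v−8=n, y−10=o, z−8=r.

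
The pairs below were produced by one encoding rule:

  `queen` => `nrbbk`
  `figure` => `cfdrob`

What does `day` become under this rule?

This is a Caesar cipher with shift 23.
For day: d+23=a, a+23=x, y+23=v.

axv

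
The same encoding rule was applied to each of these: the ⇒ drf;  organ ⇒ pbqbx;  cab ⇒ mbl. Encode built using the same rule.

lvjvd

The rule splits by letter class: vowels +1, consonants +10.
Applying it to built: b(cons)+10=l, u(vowel)+1=v, i(vowel)+1=j, l(cons)+10=v, t(cons)+10=d.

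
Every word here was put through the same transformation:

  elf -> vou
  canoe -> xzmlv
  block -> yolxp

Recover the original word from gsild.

This is the alphabet-reversal cipher (Atbash): a becomes z, b becomes y, etc.
Reversing it on gsild: g↔t, s↔h, i↔r, l↔o, d↔w.

throw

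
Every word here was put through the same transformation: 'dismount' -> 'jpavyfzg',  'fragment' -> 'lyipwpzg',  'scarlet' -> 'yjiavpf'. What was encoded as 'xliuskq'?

In dismount: d→j is +6, i→p is +7, s→a is +8, m→v is +9 — the shift increases by 1 each position. Letter i (0-indexed) is shifted by i+6, so successive shifts are 6, 7, 8, ….
Undoing it on xliuskq: x−6=r, l−7=e, i−8=a, u−9=l, s−10=i, k−11=z, q−12=e.

realize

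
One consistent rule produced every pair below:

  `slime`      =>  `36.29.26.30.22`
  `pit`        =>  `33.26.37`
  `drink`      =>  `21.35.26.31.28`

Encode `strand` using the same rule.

36.37.35.18.31.21

s is letter #19 and maps to 36: an offset of 17. Each letter is replaced by its alphabet position (a=1..z=26) + 17.
On strand: s=19→36, t=20→37, r=18→35, a=1→18, n=14→31, d=4→21.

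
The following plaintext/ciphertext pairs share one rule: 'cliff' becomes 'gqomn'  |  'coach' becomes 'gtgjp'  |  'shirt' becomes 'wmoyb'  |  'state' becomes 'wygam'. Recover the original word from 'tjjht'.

pedal

Letter i (0-indexed) is shifted by i+4, so successive shifts are 4, 5, 6, ….
Reversing it on tjjht: t−4=p, j−5=e, j−6=d, h−7=a, t−8=l.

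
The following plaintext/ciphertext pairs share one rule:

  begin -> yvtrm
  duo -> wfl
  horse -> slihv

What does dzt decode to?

Each pair mirrors across the alphabet (b↔y, e↔v, g↔t): positions sum to 25. Letters are reflected about the middle of the alphabet (position → 25−position): Atbash.
Decoding dzt: d↔w, z↔a, t↔g.

wag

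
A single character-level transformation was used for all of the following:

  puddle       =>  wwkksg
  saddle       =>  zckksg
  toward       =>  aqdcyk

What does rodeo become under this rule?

The shift depends on letter class: consonant p→w is +7, but vowel u→w is +2. Vowels shift forward by 2 and consonants shift forward by 7.
On rodeo: r(cons)+7=y, o(vowel)+2=q, d(cons)+7=k, e(vowel)+2=g, o(vowel)+2=q.

yqkgq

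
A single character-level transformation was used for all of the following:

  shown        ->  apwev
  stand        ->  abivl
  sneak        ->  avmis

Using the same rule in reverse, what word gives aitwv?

Compare letters: s→a is +8, h→p is +8, o→w is +8 — a constant shift. It's a constant shift of +8 (ROT8).
Decoding aitwv: a−8=s, i−8=a, t−8=l, w−8=o, v−8=n.

salon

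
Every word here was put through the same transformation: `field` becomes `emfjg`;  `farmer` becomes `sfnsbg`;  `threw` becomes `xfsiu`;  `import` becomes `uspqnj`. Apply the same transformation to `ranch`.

The output letters match the input read backwards, each shifted +1: field reversed is dleif. Read the word backwards and shift each letter +1.
For ranch: reverse → hcnar; then shift: h+1=i, c+1=d, n+1=o, a+1=b, r+1=s.

idobs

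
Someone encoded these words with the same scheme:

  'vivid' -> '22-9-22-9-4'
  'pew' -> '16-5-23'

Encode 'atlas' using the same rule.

1-20-12-1-19

v is letter #22 and maps to 22: an offset of 0. Each letter is replaced by its alphabet position (a=1, b=2, …, z=26).
Applying it to atlas: a=1→1, t=20→20, l=12→12, a=1→1, s=19→19.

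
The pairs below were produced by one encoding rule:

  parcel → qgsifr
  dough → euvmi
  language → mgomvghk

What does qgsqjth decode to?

It's a Vigenère-style cipher with numeric key [1,6]: position i shifts by key[i mod 2].
Undoing it on qgsqjth: q−1=p, g−6=a, s−1=r, q−6=k, j−1=i, t−6=n, h−1=g.

parking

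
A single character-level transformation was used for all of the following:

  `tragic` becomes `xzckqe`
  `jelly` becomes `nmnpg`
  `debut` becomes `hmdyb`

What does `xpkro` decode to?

thing

Shifts by position in tragic: pos 0: t→x (+4), pos 1: r→z (+8), pos 2: a→c (+2), pos 3: g→k (+4), pos 4: i→q (+8), pos 5: c→e (+2) — repeating every 3. The shifts repeat in a cycle of length 3: positions 0,1,… shift by +4, +8, +2, then the pattern repeats.
Decoding xpkro: x−4=t, p−8=h, k−2=i, r−4=n, o−8=g.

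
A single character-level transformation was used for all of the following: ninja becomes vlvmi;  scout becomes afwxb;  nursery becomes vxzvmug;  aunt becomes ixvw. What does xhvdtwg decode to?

The shifts repeat in a cycle of length 2: positions 0,1,… shift by +8, +3, then the pattern repeats.
Decoding xhvdtwg: x−8=p, h−3=e, v−8=n, d−3=a, t−8=l, w−3=t, g−8=y.

penalty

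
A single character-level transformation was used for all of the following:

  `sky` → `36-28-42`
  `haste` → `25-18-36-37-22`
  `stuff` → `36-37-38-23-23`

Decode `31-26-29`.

s is letter #19 and maps to 36: an offset of 17. Letters become their 1-based position plus 17 (so a→18, b→19, …).
Reversing it on 31-26-29: 31→(31−17)÷1=14=n, 26→(26−17)÷1=9=i, 29→(29−17)÷1=12=l.

nil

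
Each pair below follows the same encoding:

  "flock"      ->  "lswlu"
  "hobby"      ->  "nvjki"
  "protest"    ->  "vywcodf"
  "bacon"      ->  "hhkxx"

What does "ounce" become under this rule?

ubvlo

In flock: f→l is +6, l→s is +7, o→w is +8, c→l is +9 — the shift increases by 1 each position. Each letter shifts forward by (position + 6), i.e. 6, 7, 8, … — the shift grows by one for each successive letter.
Applying it to ounce: o+6=u, u+7=b, n+8=v, c+9=l, e+10=o.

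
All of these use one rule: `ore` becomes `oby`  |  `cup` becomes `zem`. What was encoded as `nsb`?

The output letters match the input read backwards, each shifted +10: ore reversed is ero. Two steps: reverse the string, then apply a Caesar shift of +10.
Undoing it on nsb: shift back: n−10=d, s−10=i, b−10=r → dir; then reverse → rid.

rid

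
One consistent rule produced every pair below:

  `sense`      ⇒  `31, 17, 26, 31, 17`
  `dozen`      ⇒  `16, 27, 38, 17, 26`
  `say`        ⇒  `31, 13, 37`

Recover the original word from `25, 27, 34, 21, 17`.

movie

s is letter #19 and maps to 31: an offset of 12. Each letter is replaced by its alphabet position (a=1..z=26) + 12.
Reversing it on 25, 27, 34, 21, 17: 25→(25−12)÷1=13=m, 27→(27−12)÷1=15=o, 34→(34−12)÷1=22=v, 21→(21−12)÷1=9=i, 17→(17−12)÷1=5=e.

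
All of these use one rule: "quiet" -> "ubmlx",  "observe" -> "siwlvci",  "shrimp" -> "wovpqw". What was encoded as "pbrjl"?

It's a Vigenère-style cipher with numeric key [4,7]: position i shifts by key[i mod 2].
Decoding pbrjl: p−4=l, b−7=u, r−4=n, j−7=c, l−4=h.

lunch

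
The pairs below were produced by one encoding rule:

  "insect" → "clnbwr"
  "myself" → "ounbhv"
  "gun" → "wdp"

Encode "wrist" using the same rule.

cbraf

Read the word backwards and shift each letter +9.
For wrist: reverse → tsirw; then shift: t+9=c, s+9=b, i+9=r, r+9=a, w+9=f.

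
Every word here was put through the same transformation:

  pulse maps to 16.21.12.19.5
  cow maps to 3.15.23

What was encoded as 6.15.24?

fox

p is letter #16 and maps to 16: an offset of 0. Each letter is replaced by its alphabet position (a=1, b=2, …, z=26).
Undoing it on 6.15.24: 6=f, 15=o, 24=x.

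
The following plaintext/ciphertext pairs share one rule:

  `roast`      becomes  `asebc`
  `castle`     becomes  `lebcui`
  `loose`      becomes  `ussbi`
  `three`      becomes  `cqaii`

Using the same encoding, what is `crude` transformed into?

The shift depends on letter class: consonant r→a is +9, but vowel o→s is +4. Two shifts are in play — +4 for a/e/i/o/u, +9 for every other letter.
On crude: c(cons)+9=l, r(cons)+9=a, u(vowel)+4=y, d(cons)+9=m, e(vowel)+4=i.

laymi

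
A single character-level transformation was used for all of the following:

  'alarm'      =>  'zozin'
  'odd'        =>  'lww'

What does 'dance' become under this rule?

wzmxv

Each pair mirrors across the alphabet (a↔z, l↔o, a↔z): positions sum to 25. This is the alphabet-reversal cipher (Atbash): a becomes z, b becomes y, etc.
Applying it to dance: d↔w, a↔z, n↔m, c↔x, e↔v.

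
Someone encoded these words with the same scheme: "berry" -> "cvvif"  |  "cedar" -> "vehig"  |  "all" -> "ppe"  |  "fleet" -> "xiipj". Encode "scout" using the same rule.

xysgw

The output letters match the input read backwards, each shifted +4: berry reversed is yrreb. Two steps: reverse the string, then apply a Caesar shift of +4.
On scout: reverse → tuocs; then shift: t+4=x, u+4=y, o+4=s, c+4=g, s+4=w.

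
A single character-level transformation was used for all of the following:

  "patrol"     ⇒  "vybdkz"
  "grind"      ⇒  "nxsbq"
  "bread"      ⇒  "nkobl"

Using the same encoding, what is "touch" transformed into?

rmeyd

The output letters match the input read backwards, each shifted +10: patrol reversed is lortap. The word is reversed, then every letter is shifted forward by 10.
Applying it to touch: reverse → hcuot; then shift: h+10=r, c+10=m, u+10=e, o+10=y, t+10=d.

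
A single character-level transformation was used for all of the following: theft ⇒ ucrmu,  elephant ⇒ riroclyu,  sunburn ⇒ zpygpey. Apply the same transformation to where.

fcrer

t(19)→u(20) and h(7)→c(2) fit y≡21x+11 (mod 26); the inverse of 21 mod 26 is 5. Treating letters as 0–25, the rule is x ↦ 21x + 11 (mod 26).
Applying it to where: w(22)→21·22+11≡5=f; h(7)→21·7+11≡2=c; e(4)→21·4+11≡17=r; r(17)→21·17+11≡4=e; e(4)→21·4+11≡17=r (all mod 26).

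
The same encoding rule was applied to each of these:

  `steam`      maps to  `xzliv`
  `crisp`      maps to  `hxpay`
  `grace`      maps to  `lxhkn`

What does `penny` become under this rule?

In steam: s→x is +5, t→z is +6, e→l is +7, a→i is +8 — the shift increases by 1 each position. The shift increases by 1 at each position, starting from +5: 5, 6, 7, ….
For penny: p+5=u, e+6=k, n+7=u, n+8=v, y+9=h.

ukuvh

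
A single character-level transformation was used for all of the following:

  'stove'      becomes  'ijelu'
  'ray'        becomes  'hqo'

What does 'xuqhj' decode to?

heart

Compare letters: s→i is +16, t→j is +16, o→e is +16 — a constant shift. This is a Caesar cipher with shift 16.
Decoding xuqhj: x−16=h, u−16=e, q−16=a, h−16=r, j−16=t.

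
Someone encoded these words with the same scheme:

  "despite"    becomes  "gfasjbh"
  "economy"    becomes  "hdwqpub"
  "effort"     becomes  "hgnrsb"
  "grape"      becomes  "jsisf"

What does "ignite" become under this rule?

Shifts by position in despite: pos 0: d→g (+3), pos 1: e→f (+1), pos 2: s→a (+8), pos 3: p→s (+3), pos 4: i→j (+1), pos 5: t→b (+8) — repeating every 3. The shifts repeat in a cycle of length 3: positions 0,1,… shift by +3, +1, +8, then the pattern repeats.
Applying it to ignite: i+3=l, g+1=h, n+8=v, i+3=l, t+1=u, e+8=m.

lhvlum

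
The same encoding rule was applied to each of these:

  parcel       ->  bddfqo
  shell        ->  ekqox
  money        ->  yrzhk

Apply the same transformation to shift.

Shifts by position in parcel: pos 0: p→b (+12), pos 1: a→d (+3), pos 2: r→d (+12), pos 3: c→f (+3) — repeating every 2. The shifts repeat in a cycle of length 2: positions 0,1,… shift by +12, +3, then the pattern repeats.
Applying it to shift: s+12=e, h+3=k, i+12=u, f+3=i, t+12=f.

ekuif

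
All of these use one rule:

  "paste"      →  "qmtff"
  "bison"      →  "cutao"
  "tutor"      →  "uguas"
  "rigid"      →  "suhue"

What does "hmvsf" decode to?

gauge

Shifts by position in paste: pos 0: p→q (+1), pos 1: a→m (+12), pos 2: s→t (+1), pos 3: t→f (+12) — repeating every 2. A repeating key of period 2 is used — shifts +1, +12 over and over.
Undoing it on hmvsf: h−1=g, m−12=a, v−1=u, s−12=g, f−1=e.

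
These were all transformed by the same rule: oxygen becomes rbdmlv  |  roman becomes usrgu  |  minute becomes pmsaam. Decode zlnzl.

In oxygen: o→r is +3, x→b is +4, y→d is +5, g→m is +6 — the shift increases by 1 each position. Each letter shifts forward by (position + 3), i.e. 3, 4, 5, … — the shift grows by one for each successive letter.
Decoding zlnzl: z−3=w, l−4=h, n−5=i, z−6=t, l−7=e.

white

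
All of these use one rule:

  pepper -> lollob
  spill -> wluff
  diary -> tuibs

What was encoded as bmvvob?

runner

p(15)→l(11) and e(4)→o(14) fit y≡21x+8 (mod 26); the inverse of 21 mod 26 is 5. Treating letters as 0–25, the rule is x ↦ 21x + 8 (mod 26).
Decoding bmvvob: b(1)→5·(1−8)≡17=r; m(12)→5·(12−8)≡20=u; v(21)→5·(21−8)≡13=n; v(21)→5·(21−8)≡13=n; o(14)→5·(14−8)≡4=e; b(1)→5·(1−8)≡17=r (all mod 26).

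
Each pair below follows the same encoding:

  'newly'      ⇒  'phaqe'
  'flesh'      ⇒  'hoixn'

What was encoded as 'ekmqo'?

chili

In newly: n→p is +2, e→h is +3, w→a is +4, l→q is +5 — the shift increases by 1 each position. Letter i (0-indexed) is shifted by i+2, so successive shifts are 2, 3, 4, ….
Undoing it on ekmqo: e−2=c, k−3=h, m−4=i, q−5=l, o−6=i.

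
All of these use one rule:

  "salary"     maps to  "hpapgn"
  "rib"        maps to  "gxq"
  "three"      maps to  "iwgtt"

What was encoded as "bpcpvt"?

Compare letters: s→h is +15, a→p is +15, l→a is +15 — a constant shift. This is a Caesar cipher with shift 15.
Decoding bpcpvt: b−15=m, p−15=a, c−15=n, p−15=a, v−15=g, t−15=e.

manage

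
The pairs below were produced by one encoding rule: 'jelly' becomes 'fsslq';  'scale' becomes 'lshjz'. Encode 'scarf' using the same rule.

myhjz

Two steps: reverse the string, then apply a Caesar shift of +7.
For scarf: reverse → fracs; then shift: f+7=m, r+7=y, a+7=h, c+7=j, s+7=z.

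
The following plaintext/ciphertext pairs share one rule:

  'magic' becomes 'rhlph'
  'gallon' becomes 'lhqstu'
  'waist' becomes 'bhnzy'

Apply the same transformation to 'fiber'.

kpglw

Shifts by position in magic: pos 0: m→r (+5), pos 1: a→h (+7), pos 2: g→l (+5), pos 3: i→p (+7) — repeating every 2. The shifts repeat in a cycle of length 2: positions 0,1,… shift by +5, +7, then the pattern repeats.
On fiber: f+5=k, i+7=p, b+5=g, e+7=l, r+5=w.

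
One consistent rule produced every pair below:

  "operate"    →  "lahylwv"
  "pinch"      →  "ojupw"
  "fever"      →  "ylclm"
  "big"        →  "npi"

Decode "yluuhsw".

planner

The output letters match the input read backwards, each shifted +7: operate reversed is etarepo. The word is reversed, then every letter is shifted forward by 7.
Undoing it on yluuhsw: shift back: y−7=r, l−7=e, u−7=n, u−7=n, h−7=a, s−7=l, w−7=p → rennalp; then reverse → planner.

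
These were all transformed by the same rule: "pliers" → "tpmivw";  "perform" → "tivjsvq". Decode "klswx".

ghost

Compare letters: p→t is +4, l→p is +4, i→m is +4 — a constant shift. Each letter is shifted forward by 4 in the alphabet (a Caesar shift of +4).
Decoding klswx: k−4=g, l−4=h, s−4=o, w−4=s, x−4=t.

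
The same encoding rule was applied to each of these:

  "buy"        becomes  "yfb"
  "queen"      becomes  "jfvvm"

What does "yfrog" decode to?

built

Each pair mirrors across the alphabet (b↔y, u↔f, y↔b): positions sum to 25. This is the alphabet-reversal cipher (Atbash): a becomes z, b becomes y, etc.
Decoding yfrog: y↔b, f↔u, r↔i, o↔l, g↔t.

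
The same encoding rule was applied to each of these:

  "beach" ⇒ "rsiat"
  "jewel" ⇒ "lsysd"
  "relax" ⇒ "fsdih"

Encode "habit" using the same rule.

tircx

b(1)→r(17) and e(4)→s(18) fit y≡9x+8 (mod 26); the inverse of 9 mod 26 is 3. Treating letters as 0–25, the rule is x ↦ 9x + 8 (mod 26).
For habit: h(7)→9·7+8≡19=t; a(0)→9·0+8≡8=i; b(1)→9·1+8≡17=r; i(8)→9·8+8≡2=c; t(19)→9·19+8≡23=x (all mod 26).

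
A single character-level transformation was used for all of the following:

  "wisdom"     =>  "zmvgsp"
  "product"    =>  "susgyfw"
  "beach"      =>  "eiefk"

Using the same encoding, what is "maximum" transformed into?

peampyp

The shift depends on letter class: consonant w→z is +3, but vowel i→m is +4. Vowels shift forward by 4 and consonants shift forward by 3.
On maximum: m(cons)+3=p, a(vowel)+4=e, x(cons)+3=a, i(vowel)+4=m, m(cons)+3=p, u(vowel)+4=y, m(cons)+3=p.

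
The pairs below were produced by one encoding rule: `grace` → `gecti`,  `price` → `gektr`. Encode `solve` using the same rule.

gxnqu

The output letters match the input read backwards, each shifted +2: grace reversed is ecarg. Two steps: reverse the string, then apply a Caesar shift of +2.
For solve: reverse → evlos; then shift: e+2=g, v+2=x, l+2=n, o+2=q, s+2=u.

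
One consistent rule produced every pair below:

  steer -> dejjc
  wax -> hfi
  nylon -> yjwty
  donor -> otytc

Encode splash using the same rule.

dawfds

Two shifts are in play — +5 for a/e/i/o/u, +11 for every other letter.
For splash: s(cons)+11=d, p(cons)+11=a, l(cons)+11=w, a(vowel)+5=f, s(cons)+11=d, h(cons)+11=s.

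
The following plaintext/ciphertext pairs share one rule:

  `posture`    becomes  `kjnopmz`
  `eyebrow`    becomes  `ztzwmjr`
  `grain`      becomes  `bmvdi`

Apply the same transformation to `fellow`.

Compare letters: p→k is +21, o→j is +21, s→n is +21 — a constant shift. This is a Caesar cipher with shift 21.
Applying it to fellow: f+21=a, e+21=z, l+21=g, l+21=g, o+21=j, w+21=r.

azggjr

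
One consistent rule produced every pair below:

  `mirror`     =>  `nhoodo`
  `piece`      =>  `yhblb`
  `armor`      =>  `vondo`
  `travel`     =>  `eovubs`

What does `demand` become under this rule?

Treating letters as 0–25, the rule is x ↦ 21x + 21 (mod 26).
For demand: d(3)→21·3+21≡6=g; e(4)→21·4+21≡1=b; m(12)→21·12+21≡13=n; a(0)→21·0+21≡21=v; n(13)→21·13+21≡8=i; d(3)→21·3+21≡6=g (all mod 26).

gbnvig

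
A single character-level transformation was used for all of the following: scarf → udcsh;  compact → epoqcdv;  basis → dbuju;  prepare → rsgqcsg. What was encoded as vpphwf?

A repeating key of period 2 is used — shifts +2, +1 over and over.
Decoding vpphwf: v−2=t, p−1=o, p−2=n, h−1=g, w−2=u, f−1=e.

tongue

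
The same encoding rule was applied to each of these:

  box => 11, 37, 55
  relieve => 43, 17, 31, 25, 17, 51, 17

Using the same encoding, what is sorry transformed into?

The formula is n = 2×(alphabet index, a=1) + 7.
Applying it to sorry: s=19→45, o=15→37, r=18→43, r=18→43, y=25→57.

45, 37, 43, 43, 57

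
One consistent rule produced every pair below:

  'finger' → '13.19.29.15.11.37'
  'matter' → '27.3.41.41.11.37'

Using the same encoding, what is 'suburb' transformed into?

39.43.5.43.37.5

Each letter becomes 2×(its alphabet position, a=1..z=26) + 1.
Applying it to suburb: s=19→39, u=21→43, b=2→5, u=21→43, r=18→37, b=2→5.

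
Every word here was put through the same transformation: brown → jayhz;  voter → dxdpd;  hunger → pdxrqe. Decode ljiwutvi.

In brown: b→j is +8, r→a is +9, o→y is +10, w→h is +11 — the shift increases by 1 each position. Each letter shifts forward by (position + 8), i.e. 8, 9, 10, … — the shift grows by one for each successive letter.
Reversing it on ljiwutvi: l−8=d, j−9=a, i−10=y, w−11=l, u−12=i, t−13=g, v−14=h, i−15=t.

daylight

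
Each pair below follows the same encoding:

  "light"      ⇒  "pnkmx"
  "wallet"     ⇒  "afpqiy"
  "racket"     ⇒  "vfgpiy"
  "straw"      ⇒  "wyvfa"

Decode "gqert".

clamp

Shifts by position in light: pos 0: l→p (+4), pos 1: i→n (+5), pos 2: g→k (+4), pos 3: h→m (+5) — repeating every 2. The shifts repeat in a cycle of length 2: positions 0,1,… shift by +4, +5, then the pattern repeats.
Undoing it on gqert: g−4=c, q−5=l, e−4=a, r−5=m, t−4=p.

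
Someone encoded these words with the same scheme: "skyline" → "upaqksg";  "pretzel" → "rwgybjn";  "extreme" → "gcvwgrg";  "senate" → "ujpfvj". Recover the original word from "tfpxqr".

A repeating key of period 2 is used — shifts +2, +5 over and over.
Decoding tfpxqr: t−2=r, f−5=a, p−2=n, x−5=s, q−2=o, r−5=m.

ransom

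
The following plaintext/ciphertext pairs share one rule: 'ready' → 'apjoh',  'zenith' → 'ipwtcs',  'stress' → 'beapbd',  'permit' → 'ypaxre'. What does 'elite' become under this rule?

Shifts by position in ready: pos 0: r→a (+9), pos 1: e→p (+11), pos 2: a→j (+9), pos 3: d→o (+11) — repeating every 2. It's a Vigenère-style cipher with numeric key [9,11]: position i shifts by key[i mod 2].
On elite: e+9=n, l+11=w, i+9=r, t+11=e, e+9=n.

nwren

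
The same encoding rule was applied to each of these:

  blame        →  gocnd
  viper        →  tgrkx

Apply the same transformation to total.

The output letters match the input read backwards, each shifted +2: blame reversed is emalb. Two steps: reverse the string, then apply a Caesar shift of +2.
Applying it to total: reverse → latot; then shift: l+2=n, a+2=c, t+2=v, o+2=q, t+2=v.

ncvqv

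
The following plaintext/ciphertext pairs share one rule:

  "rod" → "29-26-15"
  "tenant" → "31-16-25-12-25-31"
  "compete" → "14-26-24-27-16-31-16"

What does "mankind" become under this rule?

r is letter #18 and maps to 29: an offset of 11. Letters become their 1-based position plus 11 (so a→12, b→13, …).
Applying it to mankind: m=13→24, a=1→12, n=14→25, k=11→22, i=9→20, n=14→25, d=4→15.

24-12-25-22-20-25-15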